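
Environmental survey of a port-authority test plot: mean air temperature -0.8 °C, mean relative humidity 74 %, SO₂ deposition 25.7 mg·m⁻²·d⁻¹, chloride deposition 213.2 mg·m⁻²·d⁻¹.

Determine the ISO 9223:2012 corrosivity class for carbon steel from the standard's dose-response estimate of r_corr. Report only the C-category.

carbon steel: T≤10 °C ⇒ hinge +0.150·(-0.8−10) = -1.6200
  sulphur-dioxide contribution → 8.324 μm/a
  chloride contribution → 31.56 μm/a
  total first-year rate 39.88 μm/a
ISO 9223 Table 2 (carbon steel): 25 < 39.9 ≤ 50 μm/a ⇒ C3

C3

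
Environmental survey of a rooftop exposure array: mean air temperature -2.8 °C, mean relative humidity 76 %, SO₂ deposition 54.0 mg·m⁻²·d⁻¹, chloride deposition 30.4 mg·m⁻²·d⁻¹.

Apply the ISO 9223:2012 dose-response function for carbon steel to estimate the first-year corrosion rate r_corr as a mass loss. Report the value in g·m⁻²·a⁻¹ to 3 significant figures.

carbon steel: f(T) = +0.150·(T−10) [T≤10 °C] = -1.9200
  sulphur-dioxide contribution → 9.443 μm/a
  chloride contribution → 9.301 μm/a
  total first-year rate 18.74 μm/a
Convert to mass loss: 18.74 μm/a × 7.85 g/cm³ = 147.1 g·m⁻²·a⁻¹

r_corr = 147 g·m⁻²·a⁻¹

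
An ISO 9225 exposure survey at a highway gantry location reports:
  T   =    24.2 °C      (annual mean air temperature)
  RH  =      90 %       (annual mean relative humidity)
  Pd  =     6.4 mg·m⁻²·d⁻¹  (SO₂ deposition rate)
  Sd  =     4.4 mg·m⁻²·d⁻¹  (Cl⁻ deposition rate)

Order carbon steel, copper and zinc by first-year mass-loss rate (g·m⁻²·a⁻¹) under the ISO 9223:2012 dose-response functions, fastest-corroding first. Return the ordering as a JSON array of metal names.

carbon steel: temperature factor f = -0.054·(14.2) = -0.7668
  Pd branch = 1.77·Pd^0.52·e^(0.02·RH+f) = 13.06 μm/a
  Cl⁻ term: 0.102·4.4^0.62·exp(0.033·90+0.04·24.2) = 13.12
  sum: 13.06 + 13.12 → r_corr = 26.17 μm/a
  mass loss = 26.17 μm/a × 7.85 g/cm³ = 205.5 g·m⁻²·a⁻¹
copper: f(T) = -0.080·(T−10) [T>10 °C] = -1.1360
  Pd branch = 0.0053·Pd^0.26·e^(0.059·RH+f) = 0.558 μm/a
  Cl⁻ term: 0.01025·4.4^0.27·exp(0.036·90+0.049·24.2) = 1.278
  r_corr = 0.558 + 1.278 = 1.836 μm/a
  mass loss = 1.836 μm/a × 8.96 g/cm³ = 16.45 g·m⁻²·a⁻¹
zinc: T>10 °C ⇒ hinge -0.071·(24.2−10) = -1.0082
  Pd branch = 0.0129·Pd^0.44·e^(0.046·RH+f) = 0.669 μm/a
  Sd branch = 0.0175·Sd^0.57·e^(0.008·RH+0.085·T) = 0.6544 μm/a
  sum: 0.669 + 0.6544 → r_corr = 1.323 μm/a
  mass loss = 1.323 μm/a × 7.14 g/cm³ = 9.449 g·m⁻²·a⁻¹
Ordering by g·m⁻²·a⁻¹: carbon steel (205) > copper (16.5) > zinc (9.45)

["carbon steel", "copper", "zinc"]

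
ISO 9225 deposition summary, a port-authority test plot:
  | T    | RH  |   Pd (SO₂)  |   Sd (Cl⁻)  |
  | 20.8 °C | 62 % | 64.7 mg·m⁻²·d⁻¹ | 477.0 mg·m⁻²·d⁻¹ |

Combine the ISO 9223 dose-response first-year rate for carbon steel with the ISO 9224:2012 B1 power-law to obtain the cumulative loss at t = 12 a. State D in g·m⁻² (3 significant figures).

carbon steel: f(T) = -0.054·(T−10) [T>10 °C] = -0.5832
  Pd branch = 1.77·Pd^0.52·e^(0.02·RH+f) = 29.85 μm/a
  Sd branch = 0.102·Sd^0.62·e^(0.033·RH+0.04·T) = 83.02 μm/a
  sum: 29.85 + 83.02 → r_corr = 112.9 μm/a
ISO 9224: D(t) = r_corr · t^b with b = 0.523 (carbon steel, B1)
  D(12) = 112.9 × 12^0.523 = 112.9 × 3.668 = 414 μm
  Mass loss = 414 μm × 7.85 g/cm³ = 3250 g·m⁻²

D(12) = 3.25e+03 g·m⁻²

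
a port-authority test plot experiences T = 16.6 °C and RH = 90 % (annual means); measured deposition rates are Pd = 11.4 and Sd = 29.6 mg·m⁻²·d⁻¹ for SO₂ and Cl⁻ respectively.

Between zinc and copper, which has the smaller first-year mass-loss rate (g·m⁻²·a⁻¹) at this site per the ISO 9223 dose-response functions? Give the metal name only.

zinc: temperature factor f = -0.071·(6.6) = -0.4686
  SO₂ term: 0.0129·11.4^0.44·exp(0.046·90-0.4686) = 1.479
  Sd branch = 0.0175·Sd^0.57·e^(0.008·RH+0.085·T) = 1.017 μm/a
  sum: 1.479 + 1.017 → r_corr = 2.496 μm/a
  mass loss = 2.496 μm/a × 7.14 g/cm³ = 17.82 g·m⁻²·a⁻¹
copper: f(T) = -0.080·(T−10) [T>10 °C] = -0.5280
  SO₂ term: 0.0053·11.4^0.26·exp(0.059·90-0.5280) = 1.191
  Sd branch = 0.01025·Sd^0.27·e^(0.036·RH+0.049·T) = 1.473 μm/a
  r_corr = 1.191 + 1.473 = 2.664 μm/a
  mass loss = 2.664 μm/a × 8.96 g/cm³ = 23.87 g·m⁻²·a⁻¹
Ordering by g·m⁻²·a⁻¹: copper (23.9) > zinc (17.8)

zinc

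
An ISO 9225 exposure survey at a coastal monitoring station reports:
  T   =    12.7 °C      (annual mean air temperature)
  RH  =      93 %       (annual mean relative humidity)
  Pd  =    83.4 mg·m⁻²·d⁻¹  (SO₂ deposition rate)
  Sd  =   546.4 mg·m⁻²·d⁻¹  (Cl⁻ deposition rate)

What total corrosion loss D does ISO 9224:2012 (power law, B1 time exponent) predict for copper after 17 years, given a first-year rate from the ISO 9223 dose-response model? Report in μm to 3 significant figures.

copper: temperature factor f = -0.080·(2.7) = -0.2160
  Pd branch = 0.0053·Pd^0.26·e^(0.059·RH+f) = 3.258 μm/a
  Sd branch = 0.01025·Sd^0.27·e^(0.036·RH+0.049·T) = 2.979 μm/a
  r_corr = 3.258 + 2.979 = 6.237 μm/a
Long-term exponent b (ISO 9224 Table 2, B1) = 0.667
  D(17) = 6.237 × 17^0.667 = 6.237 × 6.618 = 41.28 μm

D(17) = 41.3 μm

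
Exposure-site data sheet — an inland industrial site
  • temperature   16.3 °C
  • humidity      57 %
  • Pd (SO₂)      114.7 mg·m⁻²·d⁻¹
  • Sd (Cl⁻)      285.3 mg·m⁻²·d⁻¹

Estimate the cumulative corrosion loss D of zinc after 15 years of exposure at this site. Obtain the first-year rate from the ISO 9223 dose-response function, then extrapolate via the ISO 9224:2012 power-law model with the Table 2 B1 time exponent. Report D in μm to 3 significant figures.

D(15) = 33.3 μm

zinc: T>10 °C ⇒ hinge -0.071·(16.3−10) = -0.4473
  SO₂ term: 0.0129·114.7^0.44·exp(0.046·57-0.4473) = 0.9147
  Sd branch = 0.0175·Sd^0.57·e^(0.008·RH+0.085·T) = 2.769 μm/a
  sum: 0.9147 + 2.769 → r_corr = 3.684 μm/a
ISO 9224: D(t) = r_corr · t^b with b = 0.813 (zinc, B1)
  D(15) = 3.684 × 15^0.813 = 3.684 × 9.04 = 33.3 μm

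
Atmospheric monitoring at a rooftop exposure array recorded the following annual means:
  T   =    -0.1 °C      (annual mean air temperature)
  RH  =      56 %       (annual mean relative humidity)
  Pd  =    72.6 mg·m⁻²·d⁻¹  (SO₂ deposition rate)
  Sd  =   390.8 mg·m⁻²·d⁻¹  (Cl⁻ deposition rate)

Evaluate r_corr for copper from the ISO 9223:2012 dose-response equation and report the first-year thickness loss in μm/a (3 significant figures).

copper: f(T) = +0.126·(T−10) [T≤10 °C] = -1.2726
  SO₂ term: 0.0053·72.6^0.26·exp(0.059·56-1.2726) = 0.1231
  Cl⁻ term: 0.01025·390.8^0.27·exp(0.036·56+0.049·-0.1) = 0.3837
  sum: 0.1231 + 0.3837 → r_corr = 0.5068 μm/a

r_corr = 0.507 μm/a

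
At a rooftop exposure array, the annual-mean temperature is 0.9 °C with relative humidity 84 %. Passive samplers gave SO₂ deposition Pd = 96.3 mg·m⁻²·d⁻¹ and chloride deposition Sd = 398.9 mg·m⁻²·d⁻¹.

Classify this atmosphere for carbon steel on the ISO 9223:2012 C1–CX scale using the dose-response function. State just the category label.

carbon steel: temperature factor f = +0.150·(-9.1) = -1.3650
  Pd branch = 1.77·Pd^0.52·e^(0.02·RH+f) = 26.08 μm/a
  Cl⁻ term: 0.102·398.9^0.62·exp(0.033·84+0.04·0.9) = 69.28
  r_corr = 26.08 + 69.28 = 95.36 μm/a
ISO 9223 Table 2 (carbon steel): 80 < 95.4 ≤ 200 μm/a ⇒ C5

C5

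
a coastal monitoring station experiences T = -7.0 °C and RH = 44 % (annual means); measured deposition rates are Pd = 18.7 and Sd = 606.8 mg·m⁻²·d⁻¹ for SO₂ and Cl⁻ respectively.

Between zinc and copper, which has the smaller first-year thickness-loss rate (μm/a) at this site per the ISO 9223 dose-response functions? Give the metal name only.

copper

zinc: temperature factor f = +0.038·(-17.0) = -0.6460
  Pd branch = 0.0129·Pd^0.44·e^(0.046·RH+f) = 0.1856 μm/a
  Cl⁻ term: 0.0175·606.8^0.57·exp(0.008·44+0.085·-7.0) = 0.5295
  r_corr = 0.1856 + 0.5295 = 0.7151 μm/a
copper: f(T) = +0.126·(T−10) [T≤10 °C] = -2.1420
  SO₂ term: 0.0053·18.7^0.26·exp(0.059·44-2.1420) = 0.01787
  Sd branch = 0.01025·Sd^0.27·e^(0.036·RH+0.049·T) = 0.2 μm/a
  r_corr = 0.01787 + 0.2 = 0.2179 μm/a
Ordering by μm/a: zinc (0.715) > copper (0.218)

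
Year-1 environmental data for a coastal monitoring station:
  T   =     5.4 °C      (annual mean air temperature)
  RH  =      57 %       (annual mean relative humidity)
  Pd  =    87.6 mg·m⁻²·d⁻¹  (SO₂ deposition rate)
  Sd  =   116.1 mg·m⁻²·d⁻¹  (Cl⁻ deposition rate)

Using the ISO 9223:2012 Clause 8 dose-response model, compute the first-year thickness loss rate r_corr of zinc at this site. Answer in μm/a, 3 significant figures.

zinc: f(T) = +0.038·(T−10) [T≤10 °C] = -0.1748
  SO₂ term: 0.0129·87.6^0.44·exp(0.046·57-0.1748) = 1.067
  Sd branch = 0.0175·Sd^0.57·e^(0.008·RH+0.085·T) = 0.6567 μm/a
  sum: 1.067 + 0.6567 → r_corr = 1.724 μm/a

r_corr = 1.72 μm/a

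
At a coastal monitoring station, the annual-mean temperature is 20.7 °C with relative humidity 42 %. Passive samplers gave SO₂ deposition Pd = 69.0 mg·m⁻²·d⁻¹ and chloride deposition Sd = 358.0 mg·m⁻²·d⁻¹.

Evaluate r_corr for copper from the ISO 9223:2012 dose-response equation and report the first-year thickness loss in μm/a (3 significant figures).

copper: T>10 °C ⇒ hinge -0.080·(20.7−10) = -0.8560
  Pd branch = 0.0053·Pd^0.26·e^(0.059·RH+f) = 0.08069 μm/a
  Sd branch = 0.01025·Sd^0.27·e^(0.036·RH+0.049·T) = 0.6272 μm/a
  r_corr = 0.08069 + 0.6272 = 0.7079 μm/a

r_corr = 0.708 μm/a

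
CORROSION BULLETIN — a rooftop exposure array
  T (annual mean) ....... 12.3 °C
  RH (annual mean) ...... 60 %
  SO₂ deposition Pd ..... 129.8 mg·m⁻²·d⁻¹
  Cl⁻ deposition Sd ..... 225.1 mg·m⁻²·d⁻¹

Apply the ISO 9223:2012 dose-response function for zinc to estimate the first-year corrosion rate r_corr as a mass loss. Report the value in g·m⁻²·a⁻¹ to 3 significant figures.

zinc: temperature factor f = -0.071·(2.3) = -0.1633
  sulphur-dioxide contribution → 1.473 μm/a
  chloride contribution → 1.764 μm/a
  total first-year rate 3.236 μm/a
Convert to mass loss: 3.236 μm/a × 7.14 g/cm³ = 23.11 g·m⁻²·a⁻¹

r_corr = 23.1 g·m⁻²·a⁻¹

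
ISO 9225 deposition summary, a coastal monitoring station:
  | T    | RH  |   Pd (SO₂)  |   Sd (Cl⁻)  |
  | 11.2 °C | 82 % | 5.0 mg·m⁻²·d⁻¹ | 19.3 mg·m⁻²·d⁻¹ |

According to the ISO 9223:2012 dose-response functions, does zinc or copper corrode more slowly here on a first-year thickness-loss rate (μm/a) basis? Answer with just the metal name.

zinc: f(T) = -0.071·(T−10) [T>10 °C] = -0.0852
  Pd branch = 0.0129·Pd^0.44·e^(0.046·RH+f) = 1.045 μm/a
  Sd branch = 0.0175·Sd^0.57·e^(0.008·RH+0.085·T) = 0.4722 μm/a
  sum: 1.045 + 0.4722 → r_corr = 1.518 μm/a
copper: T>10 °C ⇒ hinge -0.080·(11.2−10) = -0.0960
  Pd branch = 0.0053·Pd^0.26·e^(0.059·RH+f) = 0.9235 μm/a
  Sd branch = 0.01025·Sd^0.27·e^(0.036·RH+0.049·T) = 0.7554 μm/a
  r_corr = 0.9235 + 0.7554 = 1.679 μm/a
Ordering by μm/a: copper (1.68) > zinc (1.52)

zinc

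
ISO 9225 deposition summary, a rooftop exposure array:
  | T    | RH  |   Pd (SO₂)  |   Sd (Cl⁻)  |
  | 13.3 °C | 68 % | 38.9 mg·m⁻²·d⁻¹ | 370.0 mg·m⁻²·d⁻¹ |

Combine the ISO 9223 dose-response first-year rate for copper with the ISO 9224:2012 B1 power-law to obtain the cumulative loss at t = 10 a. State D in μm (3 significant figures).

copper: temperature factor f = -0.080·(3.3) = -0.2640
  SO₂ term: 0.0053·38.9^0.26·exp(0.059·68-0.2640) = 0.5826
  Sd branch = 0.01025·Sd^0.27·e^(0.036·RH+0.049·T) = 1.123 μm/a
  r_corr = 0.5826 + 1.123 = 1.705 μm/a
Power-law: D(10) = r_corr · 10^0.667
  D(10) = 1.705 × 10^0.667 = 1.705 × 4.645 = 7.922 μm

D(10) = 7.92 μm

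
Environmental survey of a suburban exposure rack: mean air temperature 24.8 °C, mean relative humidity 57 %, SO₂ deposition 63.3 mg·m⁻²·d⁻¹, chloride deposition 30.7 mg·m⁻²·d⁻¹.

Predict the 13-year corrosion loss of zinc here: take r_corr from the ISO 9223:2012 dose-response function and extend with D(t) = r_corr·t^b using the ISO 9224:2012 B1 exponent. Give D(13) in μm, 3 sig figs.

D(13) = 16.0 μm

zinc: T>10 °C ⇒ hinge -0.071·(24.8−10) = -1.0508
  SO₂ term: 0.0129·63.3^0.44·exp(0.046·57-1.0508) = 0.3851
  Cl⁻ term: 0.0175·30.7^0.57·exp(0.008·57+0.085·24.8) = 1.6
  sum: 0.3851 + 1.6 → r_corr = 1.986 μm/a
Long-term exponent b (ISO 9224 Table 2, B1) = 0.813
  D(13) = 1.986 × 13^0.813 = 1.986 × 8.047 = 15.98 μm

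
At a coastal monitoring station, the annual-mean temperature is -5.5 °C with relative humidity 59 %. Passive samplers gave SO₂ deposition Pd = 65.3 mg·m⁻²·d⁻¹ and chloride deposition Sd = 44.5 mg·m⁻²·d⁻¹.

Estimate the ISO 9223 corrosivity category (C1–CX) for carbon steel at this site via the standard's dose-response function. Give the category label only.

carbon steel: temperature factor f = +0.150·(-15.5) = -2.3250
  SO₂ term: 1.77·65.3^0.52·exp(0.02·59-2.3250) = 4.948
  Sd branch = 0.102·Sd^0.62·e^(0.033·RH+0.04·T) = 6.034 μm/a
  sum: 4.948 + 6.034 → r_corr = 10.98 μm/a
Category bounds: 1.3…25 μm/a bracket r_corr ⇒ C2

C2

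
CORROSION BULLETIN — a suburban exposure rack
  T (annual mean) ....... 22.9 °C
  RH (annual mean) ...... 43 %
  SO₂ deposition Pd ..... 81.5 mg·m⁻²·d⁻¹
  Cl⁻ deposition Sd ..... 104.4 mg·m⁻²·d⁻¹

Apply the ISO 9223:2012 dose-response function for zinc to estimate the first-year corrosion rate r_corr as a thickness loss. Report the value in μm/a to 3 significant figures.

zinc: f(T) = -0.071·(T−10) [T>10 °C] = -0.9159
  Pd branch = 0.0129·Pd^0.44·e^(0.046·RH+f) = 0.2587 μm/a
  Cl⁻ term: 0.0175·104.4^0.57·exp(0.008·43+0.085·22.9) = 2.446
  r_corr = 0.2587 + 2.446 = 2.705 μm/a

r_corr = 2.70 μm/a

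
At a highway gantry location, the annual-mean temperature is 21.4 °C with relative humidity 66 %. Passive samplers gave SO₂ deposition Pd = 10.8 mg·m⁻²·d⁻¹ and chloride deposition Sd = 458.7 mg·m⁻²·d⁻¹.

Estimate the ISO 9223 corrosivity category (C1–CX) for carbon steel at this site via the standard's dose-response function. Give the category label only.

carbon steel: f(T) = -0.054·(T−10) [T>10 °C] = -0.6156
  SO₂ term: 1.77·10.8^0.52·exp(0.02·66-0.6156) = 12.34
  Sd branch = 0.102·Sd^0.62·e^(0.033·RH+0.04·T) = 94.71 μm/a
  sum: 12.34 + 94.71 → r_corr = 107 μm/a
Category bounds: 80…200 μm/a bracket r_corr ⇒ C5

C5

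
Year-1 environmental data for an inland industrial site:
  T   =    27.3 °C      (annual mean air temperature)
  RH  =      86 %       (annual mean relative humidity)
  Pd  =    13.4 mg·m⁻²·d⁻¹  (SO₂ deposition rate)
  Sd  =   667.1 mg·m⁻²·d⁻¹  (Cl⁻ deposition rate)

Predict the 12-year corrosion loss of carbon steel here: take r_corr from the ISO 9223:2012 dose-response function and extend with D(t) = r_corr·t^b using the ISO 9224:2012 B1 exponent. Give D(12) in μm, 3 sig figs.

carbon steel: temperature factor f = -0.054·(17.3) = -0.9342
  SO₂ term: 1.77·13.4^0.52·exp(0.02·86-0.9342) = 14.97
  Sd branch = 0.102·Sd^0.62·e^(0.033·RH+0.04·T) = 292.7 μm/a
  sum: 14.97 + 292.7 → r_corr = 307.6 μm/a
Power-law: D(12) = r_corr · 12^0.523
  D(12) = 307.6 × 12^0.523 = 307.6 × 3.668 = 1128 μm

D(12) = 1.13e+03 μm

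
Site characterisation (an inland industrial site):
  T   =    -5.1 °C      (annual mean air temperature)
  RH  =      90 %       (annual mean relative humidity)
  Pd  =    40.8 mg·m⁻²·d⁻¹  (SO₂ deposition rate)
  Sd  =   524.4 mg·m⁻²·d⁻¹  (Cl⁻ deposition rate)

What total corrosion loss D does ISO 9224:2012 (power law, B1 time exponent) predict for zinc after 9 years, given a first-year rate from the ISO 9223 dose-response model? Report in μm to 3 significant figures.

D(9) = 18.9 μm

zinc: T≤10 °C ⇒ hinge +0.038·(-5.1−10) = -0.5738
  sulphur-dioxide contribution → 2.334 μm/a
  chloride contribution → 0.8273 μm/a
  ⇒ r_corr(zinc) = 3.161 μm/a
ISO 9224: D(t) = r_corr · t^b with b = 0.813 (zinc, B1)
  D(9) = 3.161 × 9^0.813 = 3.161 × 5.968 = 18.86 μm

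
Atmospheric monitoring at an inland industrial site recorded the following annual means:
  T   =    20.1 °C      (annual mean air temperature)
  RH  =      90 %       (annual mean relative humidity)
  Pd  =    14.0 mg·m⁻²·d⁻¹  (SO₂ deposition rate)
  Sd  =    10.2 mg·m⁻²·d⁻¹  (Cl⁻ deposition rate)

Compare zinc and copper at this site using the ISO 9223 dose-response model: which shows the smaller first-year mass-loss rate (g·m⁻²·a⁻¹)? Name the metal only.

zinc

zinc: f(T) = -0.071·(T−10) [T>10 °C] = -0.7171
  SO₂ term: 0.0129·14.0^0.44·exp(0.046·90-0.7171) = 1.263
  Sd branch = 0.0175·Sd^0.57·e^(0.008·RH+0.085·T) = 0.7458 μm/a
  sum: 1.263 + 0.7458 → r_corr = 2.009 μm/a
  mass loss = 2.009 μm/a × 7.14 g/cm³ = 14.34 g·m⁻²·a⁻¹
copper: T>10 °C ⇒ hinge -0.080·(20.1−10) = -0.8080
  Pd branch = 0.0053·Pd^0.26·e^(0.059·RH+f) = 0.9494 μm/a
  Sd branch = 0.01025·Sd^0.27·e^(0.036·RH+0.049·T) = 1.312 μm/a
  sum: 0.9494 + 1.312 → r_corr = 2.261 μm/a
  mass loss = 2.261 μm/a × 8.96 g/cm³ = 20.26 g·m⁻²·a⁻¹
Ordering by g·m⁻²·a⁻¹: copper (20.3) > zinc (14.3)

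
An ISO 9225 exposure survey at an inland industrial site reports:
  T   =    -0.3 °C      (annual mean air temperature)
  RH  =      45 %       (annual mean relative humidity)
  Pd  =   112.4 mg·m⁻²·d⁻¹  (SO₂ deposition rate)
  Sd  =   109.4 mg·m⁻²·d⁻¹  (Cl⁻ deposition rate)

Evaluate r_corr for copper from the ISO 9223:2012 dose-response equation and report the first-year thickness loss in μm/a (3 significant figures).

copper: f(T) = +0.126·(T−10) [T≤10 °C] = -1.2978
  sulphur-dioxide contribution → 0.07029 μm/a
  chloride contribution → 0.1813 μm/a
  ⇒ r_corr(copper) = 0.2516 μm/a

r_corr = 0.252 μm/a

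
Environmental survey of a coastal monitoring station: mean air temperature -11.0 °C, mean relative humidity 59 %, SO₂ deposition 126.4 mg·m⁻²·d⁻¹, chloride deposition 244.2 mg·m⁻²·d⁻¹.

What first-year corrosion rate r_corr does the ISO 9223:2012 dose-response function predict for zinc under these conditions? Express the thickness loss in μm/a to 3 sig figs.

r_corr = 0.990 μm/a

zinc: temperature factor f = +0.038·(-21.0) = -0.7980
  SO₂ term: 0.0129·126.4^0.44·exp(0.046·59-0.7980) = 0.737
  Sd branch = 0.0175·Sd^0.57·e^(0.008·RH+0.085·T) = 0.2529 μm/a
  r_corr = 0.737 + 0.2529 = 0.9899 μm/a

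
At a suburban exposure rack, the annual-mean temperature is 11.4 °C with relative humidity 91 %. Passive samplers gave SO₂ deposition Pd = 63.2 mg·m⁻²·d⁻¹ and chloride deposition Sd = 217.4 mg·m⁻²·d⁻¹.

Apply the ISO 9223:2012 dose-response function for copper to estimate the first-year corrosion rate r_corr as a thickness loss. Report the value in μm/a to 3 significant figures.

r_corr = 5.02 μm/a

copper: temperature factor f = -0.080·(1.4) = -0.1120
  Pd branch = 0.0053·Pd^0.26·e^(0.059·RH+f) = 2.989 μm/a
  Sd branch = 0.01025·Sd^0.27·e^(0.036·RH+0.049·T) = 2.028 μm/a
  sum: 2.989 + 2.028 → r_corr = 5.017 μm/a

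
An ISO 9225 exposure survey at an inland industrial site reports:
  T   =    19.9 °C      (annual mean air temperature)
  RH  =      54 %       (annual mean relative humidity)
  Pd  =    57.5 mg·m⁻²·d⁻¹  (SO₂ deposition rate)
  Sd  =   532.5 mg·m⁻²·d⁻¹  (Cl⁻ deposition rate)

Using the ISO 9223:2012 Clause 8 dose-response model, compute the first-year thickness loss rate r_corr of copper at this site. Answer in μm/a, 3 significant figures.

copper: f(T) = -0.080·(T−10) [T>10 °C] = -0.7920
  SO₂ term: 0.0053·57.5^0.26·exp(0.059·54-0.7920) = 0.1665
  Cl⁻ term: 0.01025·532.5^0.27·exp(0.036·54+0.049·19.9) = 1.034
  r_corr = 0.1665 + 1.034 = 1.201 μm/a

r_corr = 1.20 μm/a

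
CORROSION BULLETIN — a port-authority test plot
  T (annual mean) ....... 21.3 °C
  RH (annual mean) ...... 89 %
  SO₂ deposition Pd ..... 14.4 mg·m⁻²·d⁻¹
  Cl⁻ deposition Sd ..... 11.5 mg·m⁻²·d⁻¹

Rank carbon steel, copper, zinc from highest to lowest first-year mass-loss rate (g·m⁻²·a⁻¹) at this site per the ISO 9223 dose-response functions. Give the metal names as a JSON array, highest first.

["carbon steel", "copper", "zinc"]

carbon steel: f(T) = -0.054·(T−10) [T>10 °C] = -0.6102
  Pd branch = 1.77·Pd^0.52·e^(0.02·RH+f) = 22.82 μm/a
  Cl⁻ term: 0.102·11.5^0.62·exp(0.033·89+0.04·21.3) = 20.5
  sum: 22.82 + 20.5 → r_corr = 43.32 μm/a
  mass loss = 43.32 μm/a × 7.85 g/cm³ = 340.1 g·m⁻²·a⁻¹
copper: temperature factor f = -0.080·(11.3) = -0.9040
  Pd branch = 0.0053·Pd^0.26·e^(0.059·RH+f) = 0.8191 μm/a
  Cl⁻ term: 0.01025·11.5^0.27·exp(0.036·89+0.049·21.3) = 1.386
  sum: 0.8191 + 1.386 → r_corr = 2.205 μm/a
  mass loss = 2.205 μm/a × 8.96 g/cm³ = 19.76 g·m⁻²·a⁻¹
zinc: T>10 °C ⇒ hinge -0.071·(21.3−10) = -0.8023
  Pd branch = 0.0129·Pd^0.44·e^(0.046·RH+f) = 1.122 μm/a
  Cl⁻ term: 0.0175·11.5^0.57·exp(0.008·89+0.085·21.3) = 0.8773
  sum: 1.122 + 0.8773 → r_corr = 1.999 μm/a
  mass loss = 1.999 μm/a × 7.14 g/cm³ = 14.27 g·m⁻²·a⁻¹
Ordering by g·m⁻²·a⁻¹: carbon steel (340) > copper (19.8) > zinc (14.3)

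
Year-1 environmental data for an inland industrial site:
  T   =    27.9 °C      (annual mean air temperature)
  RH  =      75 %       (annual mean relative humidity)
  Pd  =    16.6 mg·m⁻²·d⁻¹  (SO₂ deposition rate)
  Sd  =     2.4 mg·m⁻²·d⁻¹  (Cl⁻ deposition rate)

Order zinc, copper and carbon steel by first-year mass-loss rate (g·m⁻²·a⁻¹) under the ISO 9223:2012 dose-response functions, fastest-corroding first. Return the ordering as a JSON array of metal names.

zinc: temperature factor f = -0.071·(17.9) = -1.2709
  SO₂ term: 0.0129·16.6^0.44·exp(0.046·75-1.2709) = 0.3925
  Sd branch = 0.0175·Sd^0.57·e^(0.008·RH+0.085·T) = 0.5627 μm/a
  sum: 0.3925 + 0.5627 → r_corr = 0.9552 μm/a
  mass loss = 0.9552 μm/a × 7.14 g/cm³ = 6.82 g·m⁻²·a⁻¹
copper: f(T) = -0.080·(T−10) [T>10 °C] = -1.4320
  Pd branch = 0.0053·Pd^0.26·e^(0.059·RH+f) = 0.2195 μm/a
  Sd branch = 0.01025·Sd^0.27·e^(0.036·RH+0.049·T) = 0.7581 μm/a
  r_corr = 0.2195 + 0.7581 = 0.9775 μm/a
  mass loss = 0.9775 μm/a × 8.96 g/cm³ = 8.758 g·m⁻²·a⁻¹
carbon steel: f(T) = -0.054·(T−10) [T>10 °C] = -0.9666
  Pd branch = 1.77·Pd^0.52·e^(0.02·RH+f) = 13 μm/a
  Sd branch = 0.102·Sd^0.62·e^(0.033·RH+0.04·T) = 6.366 μm/a
  sum: 13 + 6.366 → r_corr = 19.37 μm/a
  mass loss = 19.37 μm/a × 7.85 g/cm³ = 152.1 g·m⁻²·a⁻¹
Ordering by g·m⁻²·a⁻¹: carbon steel (152) > copper (8.76) > zinc (6.82)

["carbon steel", "copper", "zinc"]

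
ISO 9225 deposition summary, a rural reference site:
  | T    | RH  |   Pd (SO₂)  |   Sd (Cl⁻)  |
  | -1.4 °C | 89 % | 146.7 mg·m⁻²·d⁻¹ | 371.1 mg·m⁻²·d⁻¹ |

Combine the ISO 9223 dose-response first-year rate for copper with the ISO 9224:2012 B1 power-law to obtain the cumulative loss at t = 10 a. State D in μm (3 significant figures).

copper: f(T) = +0.126·(T−10) [T≤10 °C] = -1.4364
  SO₂ term: 0.0053·146.7^0.26·exp(0.059·89-1.4364) = 0.8794
  Cl⁻ term: 0.01025·371.1^0.27·exp(0.036·89+0.049·-1.4) = 1.165
  sum: 0.8794 + 1.165 → r_corr = 2.044 μm/a
Long-term exponent b (ISO 9224 Table 2, B1) = 0.667
  D(10) = 2.044 × 10^0.667 = 2.044 × 4.645 = 9.495 μm

D(10) = 9.49 μm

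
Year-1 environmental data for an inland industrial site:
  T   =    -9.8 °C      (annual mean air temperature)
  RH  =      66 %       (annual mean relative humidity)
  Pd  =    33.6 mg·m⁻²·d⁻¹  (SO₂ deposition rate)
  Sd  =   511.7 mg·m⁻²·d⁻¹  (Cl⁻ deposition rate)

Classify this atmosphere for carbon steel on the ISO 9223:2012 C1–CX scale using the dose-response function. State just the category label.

C3

carbon steel: temperature factor f = +0.150·(-19.8) = -2.9700
  SO₂ term: 1.77·33.6^0.52·exp(0.02·66-2.9700) = 2.114
  Sd branch = 0.102·Sd^0.62·e^(0.033·RH+0.04·T) = 29.1 μm/a
  sum: 2.114 + 29.1 → r_corr = 31.21 μm/a
31.2 μm/a falls in (25, 50] for carbon steel → category C3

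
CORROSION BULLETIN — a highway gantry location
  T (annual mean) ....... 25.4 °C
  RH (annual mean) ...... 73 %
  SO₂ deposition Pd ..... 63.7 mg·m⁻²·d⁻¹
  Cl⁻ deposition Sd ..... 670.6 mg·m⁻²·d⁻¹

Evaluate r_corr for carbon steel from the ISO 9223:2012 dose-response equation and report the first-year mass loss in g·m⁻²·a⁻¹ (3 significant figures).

r_corr = 1.62e+03 g·m⁻²·a⁻¹

carbon steel: T>10 °C ⇒ hinge -0.054·(25.4−10) = -0.8316
  Pd branch = 1.77·Pd^0.52·e^(0.02·RH+f) = 28.78 μm/a
  Sd branch = 0.102·Sd^0.62·e^(0.033·RH+0.04·T) = 177.2 μm/a
  sum: 28.78 + 177.2 → r_corr = 206 μm/a
Convert to mass loss: 206 μm/a × 7.85 g/cm³ = 1617 g·m⁻²·a⁻¹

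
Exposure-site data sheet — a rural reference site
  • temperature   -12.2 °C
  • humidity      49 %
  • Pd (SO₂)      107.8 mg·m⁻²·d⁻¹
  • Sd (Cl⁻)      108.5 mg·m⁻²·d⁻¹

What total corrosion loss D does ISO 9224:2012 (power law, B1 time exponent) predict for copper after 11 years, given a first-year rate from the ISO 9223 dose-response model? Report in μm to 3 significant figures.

D(11) = 0.675 μm

copper: temperature factor f = +0.126·(-22.2) = -2.7972
  Pd branch = 0.0053·Pd^0.26·e^(0.059·RH+f) = 0.01966 μm/a
  Sd branch = 0.01025·Sd^0.27·e^(0.036·RH+0.049·T) = 0.1166 μm/a
  r_corr = 0.01966 + 0.1166 = 0.1363 μm/a
Long-term exponent b (ISO 9224 Table 2, B1) = 0.667
  D(11) = 0.1363 × 11^0.667 = 0.1363 × 4.95 = 0.6746 μm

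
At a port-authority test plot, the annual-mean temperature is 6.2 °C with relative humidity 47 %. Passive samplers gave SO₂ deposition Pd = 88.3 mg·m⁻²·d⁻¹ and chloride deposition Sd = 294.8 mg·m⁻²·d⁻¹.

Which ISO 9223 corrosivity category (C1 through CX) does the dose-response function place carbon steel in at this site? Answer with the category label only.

C3

carbon steel: T≤10 °C ⇒ hinge +0.150·(6.2−10) = -0.5700
  Pd branch = 1.77·Pd^0.52·e^(0.02·RH+f) = 26.34 μm/a
  Sd branch = 0.102·Sd^0.62·e^(0.033·RH+0.04·T) = 20.94 μm/a
  r_corr = 26.34 + 20.94 = 47.28 μm/a
ISO 9223 Table 2 (carbon steel): 25 < 47.3 ≤ 50 μm/a ⇒ C3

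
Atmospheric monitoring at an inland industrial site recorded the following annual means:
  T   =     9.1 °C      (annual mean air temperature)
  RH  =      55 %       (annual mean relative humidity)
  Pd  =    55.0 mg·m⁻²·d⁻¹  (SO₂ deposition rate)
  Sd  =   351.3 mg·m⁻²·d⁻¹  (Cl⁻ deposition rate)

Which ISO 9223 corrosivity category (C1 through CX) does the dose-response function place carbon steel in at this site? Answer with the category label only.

C4

carbon steel: f(T) = +0.150·(T−10) [T≤10 °C] = -0.1350
  Pd branch = 1.77·Pd^0.52·e^(0.02·RH+f) = 37.33 μm/a
  Sd branch = 0.102·Sd^0.62·e^(0.033·RH+0.04·T) = 34.14 μm/a
  r_corr = 37.33 + 34.14 = 71.47 μm/a
71.5 μm/a falls in (50, 80] for carbon steel → category C4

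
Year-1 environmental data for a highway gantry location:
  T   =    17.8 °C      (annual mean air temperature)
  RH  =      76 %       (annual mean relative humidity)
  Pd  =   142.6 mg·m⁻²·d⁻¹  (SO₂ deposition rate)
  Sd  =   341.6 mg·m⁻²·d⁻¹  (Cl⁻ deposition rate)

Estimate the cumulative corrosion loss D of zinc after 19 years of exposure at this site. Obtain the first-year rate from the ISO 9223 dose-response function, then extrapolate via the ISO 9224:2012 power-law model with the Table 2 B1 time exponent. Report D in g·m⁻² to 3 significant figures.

zinc: f(T) = -0.071·(T−10) [T>10 °C] = -0.5538
  Pd branch = 0.0129·Pd^0.44·e^(0.046·RH+f) = 2.169 μm/a
  Cl⁻ term: 0.0175·341.6^0.57·exp(0.008·76+0.085·17.8) = 4.058
  sum: 2.169 + 4.058 → r_corr = 6.226 μm/a
ISO 9224: D(t) = r_corr · t^b with b = 0.813 (zinc, B1)
  D(19) = 6.226 × 19^0.813 = 6.226 × 10.96 = 68.21 μm
  Mass loss = 68.21 μm × 7.14 g/cm³ = 487 g·m⁻²

D(19) = 487 g·m⁻²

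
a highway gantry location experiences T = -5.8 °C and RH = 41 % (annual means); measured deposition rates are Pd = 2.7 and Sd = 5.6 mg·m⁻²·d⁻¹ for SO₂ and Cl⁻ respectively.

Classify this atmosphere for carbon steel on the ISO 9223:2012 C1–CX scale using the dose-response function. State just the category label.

carbon steel: temperature factor f = +0.150·(-15.8) = -2.3700
  sulphur-dioxide contribution → 0.6297 μm/a
  chloride contribution → 0.9106 μm/a
  total first-year rate 1.54 μm/a
Category bounds: 1.3…25 μm/a bracket r_corr ⇒ C2

C2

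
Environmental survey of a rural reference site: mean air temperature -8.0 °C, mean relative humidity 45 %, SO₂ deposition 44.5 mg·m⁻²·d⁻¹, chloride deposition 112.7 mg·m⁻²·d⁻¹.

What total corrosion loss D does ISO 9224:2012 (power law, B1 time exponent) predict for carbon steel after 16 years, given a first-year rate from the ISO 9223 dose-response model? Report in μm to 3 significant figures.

carbon steel: temperature factor f = +0.150·(-18.0) = -2.7000
  SO₂ term: 1.77·44.5^0.52·exp(0.02·45-2.7000) = 2.106
  Sd branch = 0.102·Sd^0.62·e^(0.033·RH+0.04·T) = 6.12 μm/a
  sum: 2.106 + 6.12 → r_corr = 8.226 μm/a
ISO 9224: D(t) = r_corr · t^b with b = 0.523 (carbon steel, B1)
  D(16) = 8.226 × 16^0.523 = 8.226 × 4.263 = 35.07 μm

D(16) = 35.1 μm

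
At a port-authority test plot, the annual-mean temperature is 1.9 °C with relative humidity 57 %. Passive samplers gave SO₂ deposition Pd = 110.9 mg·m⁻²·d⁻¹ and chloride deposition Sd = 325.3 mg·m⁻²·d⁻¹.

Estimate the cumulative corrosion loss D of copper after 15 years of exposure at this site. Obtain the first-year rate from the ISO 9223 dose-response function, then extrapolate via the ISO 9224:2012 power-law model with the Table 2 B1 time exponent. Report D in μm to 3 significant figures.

copper: T≤10 °C ⇒ hinge +0.126·(1.9−10) = -1.0206
  SO₂ term: 0.0053·110.9^0.26·exp(0.059·57-1.0206) = 0.1876
  Sd branch = 0.01025·Sd^0.27·e^(0.036·RH+0.049·T) = 0.4175 μm/a
  r_corr = 0.1876 + 0.4175 = 0.6051 μm/a
Power-law: D(15) = r_corr · 15^0.667
  D(15) = 0.6051 × 15^0.667 = 0.6051 × 6.088 = 3.684 μm

D(15) = 3.68 μm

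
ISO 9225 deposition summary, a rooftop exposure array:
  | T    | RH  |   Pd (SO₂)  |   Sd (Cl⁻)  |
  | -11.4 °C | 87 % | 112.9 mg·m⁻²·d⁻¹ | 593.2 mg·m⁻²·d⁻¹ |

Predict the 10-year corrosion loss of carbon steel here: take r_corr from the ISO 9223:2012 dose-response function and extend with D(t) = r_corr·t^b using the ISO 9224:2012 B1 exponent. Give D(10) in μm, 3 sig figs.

carbon steel: f(T) = +0.150·(T−10) [T≤10 °C] = -3.2100
  sulphur-dioxide contribution → 4.753 μm/a
  chloride contribution → 59.81 μm/a
  ⇒ r_corr(carbon steel) = 64.57 μm/a
Long-term exponent b (ISO 9224 Table 2, B1) = 0.523
  D(10) = 64.57 × 10^0.523 = 64.57 × 3.334 = 215.3 μm

D(10) = 215 μm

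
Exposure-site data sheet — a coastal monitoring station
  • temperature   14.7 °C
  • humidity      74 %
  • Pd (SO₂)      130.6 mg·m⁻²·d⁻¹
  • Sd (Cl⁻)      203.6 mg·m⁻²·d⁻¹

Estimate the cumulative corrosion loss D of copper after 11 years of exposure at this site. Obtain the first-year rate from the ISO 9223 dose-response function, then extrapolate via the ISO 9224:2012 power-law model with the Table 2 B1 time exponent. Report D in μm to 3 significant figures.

D(11) = 11.3 μm

copper: T>10 °C ⇒ hinge -0.080·(14.7−10) = -0.3760
  SO₂ term: 0.0053·130.6^0.26·exp(0.059·74-0.3760) = 1.017
  Sd branch = 0.01025·Sd^0.27·e^(0.036·RH+0.049·T) = 1.27 μm/a
  sum: 1.017 + 1.27 → r_corr = 2.287 μm/a
Long-term exponent b (ISO 9224 Table 2, B1) = 0.667
  D(11) = 2.287 × 11^0.667 = 2.287 × 4.95 = 11.32 μm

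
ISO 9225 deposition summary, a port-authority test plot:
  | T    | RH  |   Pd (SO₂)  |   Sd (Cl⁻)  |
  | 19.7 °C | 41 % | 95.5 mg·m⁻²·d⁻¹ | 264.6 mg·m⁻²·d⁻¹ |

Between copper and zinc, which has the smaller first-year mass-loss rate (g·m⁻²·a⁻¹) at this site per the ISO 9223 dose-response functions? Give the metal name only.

copper: T>10 °C ⇒ hinge -0.080·(19.7−10) = -0.7760
  sulphur-dioxide contribution → 0.08966 μm/a
  chloride contribution → 0.531 μm/a
  ⇒ r_corr(copper) = 0.6206 μm/a
  mass loss = 0.6206 μm/a × 8.96 g/cm³ = 5.561 g·m⁻²·a⁻¹
zinc: temperature factor f = -0.071·(9.7) = -0.6887
  sulphur-dioxide contribution → 0.3175 μm/a
  chloride contribution → 3.116 μm/a
  ⇒ r_corr(zinc) = 3.433 μm/a
  mass loss = 3.433 μm/a × 7.14 g/cm³ = 24.51 g·m⁻²·a⁻¹
Ordering by g·m⁻²·a⁻¹: zinc (24.5) > copper (5.56)

copper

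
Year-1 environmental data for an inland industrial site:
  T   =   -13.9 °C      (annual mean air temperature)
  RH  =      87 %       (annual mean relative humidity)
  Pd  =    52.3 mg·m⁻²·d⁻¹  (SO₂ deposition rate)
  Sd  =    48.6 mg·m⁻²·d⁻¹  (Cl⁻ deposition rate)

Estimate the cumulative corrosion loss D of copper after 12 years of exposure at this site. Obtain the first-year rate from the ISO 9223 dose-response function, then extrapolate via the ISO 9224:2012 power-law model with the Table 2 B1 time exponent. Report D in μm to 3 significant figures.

D(12) = 2.43 μm

copper: f(T) = +0.126·(T−10) [T≤10 °C] = -3.0114
  Pd branch = 0.0053·Pd^0.26·e^(0.059·RH+f) = 0.1237 μm/a
  Cl⁻ term: 0.01025·48.6^0.27·exp(0.036·87+0.049·-13.9) = 0.3393
  sum: 0.1237 + 0.3393 → r_corr = 0.463 μm/a
Long-term exponent b (ISO 9224 Table 2, B1) = 0.667
  D(12) = 0.463 × 12^0.667 = 0.463 × 5.246 = 2.429 μm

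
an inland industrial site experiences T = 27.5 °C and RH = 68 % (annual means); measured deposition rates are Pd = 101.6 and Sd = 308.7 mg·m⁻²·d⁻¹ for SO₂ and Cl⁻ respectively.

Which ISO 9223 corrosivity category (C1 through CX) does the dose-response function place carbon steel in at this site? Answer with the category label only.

carbon steel: T>10 °C ⇒ hinge -0.054·(27.5−10) = -0.9450
  sulphur-dioxide contribution → 29.63 μm/a
  chloride contribution → 101 μm/a
  ⇒ r_corr(carbon steel) = 130.7 μm/a
ISO 9223 Table 2 (carbon steel): 80 < 131 ≤ 200 μm/a ⇒ C5

C5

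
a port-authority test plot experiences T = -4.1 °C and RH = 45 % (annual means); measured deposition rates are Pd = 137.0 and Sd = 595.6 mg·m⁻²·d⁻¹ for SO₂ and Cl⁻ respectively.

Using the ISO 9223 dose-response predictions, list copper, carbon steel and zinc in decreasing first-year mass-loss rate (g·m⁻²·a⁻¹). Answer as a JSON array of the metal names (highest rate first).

copper: temperature factor f = +0.126·(-14.1) = -1.7766
  Pd branch = 0.0053·Pd^0.26·e^(0.059·RH+f) = 0.04585 μm/a
  Sd branch = 0.01025·Sd^0.27·e^(0.036·RH+0.049·T) = 0.2378 μm/a
  r_corr = 0.04585 + 0.2378 = 0.2837 μm/a
  mass loss = 0.2837 μm/a × 8.96 g/cm³ = 2.542 g·m⁻²·a⁻¹
carbon steel: T≤10 °C ⇒ hinge +0.150·(-4.1−10) = -2.1150
  Pd branch = 1.77·Pd^0.52·e^(0.02·RH+f) = 6.783 μm/a
  Cl⁻ term: 0.102·595.6^0.62·exp(0.033·45+0.04·-4.1) = 20.08
  sum: 6.783 + 20.08 → r_corr = 26.86 μm/a
  mass loss = 26.86 μm/a × 7.85 g/cm³ = 210.9 g·m⁻²·a⁻¹
zinc: f(T) = +0.038·(T−10) [T≤10 °C] = -0.5358
  SO₂ term: 0.0129·137.0^0.44·exp(0.046·45-0.5358) = 0.5212
  Sd branch = 0.0175·Sd^0.57·e^(0.008·RH+0.085·T) = 0.6757 μm/a
  r_corr = 0.5212 + 0.6757 = 1.197 μm/a
  mass loss = 1.197 μm/a × 7.14 g/cm³ = 8.546 g·m⁻²·a⁻¹
Ordering by g·m⁻²·a⁻¹: carbon steel (211) > zinc (8.55) > copper (2.54)

["carbon steel", "zinc", "copper"]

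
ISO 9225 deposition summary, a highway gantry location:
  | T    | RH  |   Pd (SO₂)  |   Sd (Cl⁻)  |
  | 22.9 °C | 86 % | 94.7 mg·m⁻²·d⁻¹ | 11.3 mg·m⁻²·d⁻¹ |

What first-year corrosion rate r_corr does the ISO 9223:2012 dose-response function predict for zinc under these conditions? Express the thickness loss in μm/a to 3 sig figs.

r_corr = 2.97 μm/a

zinc: temperature factor f = -0.071·(12.9) = -0.9159
  sulphur-dioxide contribution → 1.997 μm/a
  chloride contribution → 0.9715 μm/a
  total first-year rate 2.969 μm/a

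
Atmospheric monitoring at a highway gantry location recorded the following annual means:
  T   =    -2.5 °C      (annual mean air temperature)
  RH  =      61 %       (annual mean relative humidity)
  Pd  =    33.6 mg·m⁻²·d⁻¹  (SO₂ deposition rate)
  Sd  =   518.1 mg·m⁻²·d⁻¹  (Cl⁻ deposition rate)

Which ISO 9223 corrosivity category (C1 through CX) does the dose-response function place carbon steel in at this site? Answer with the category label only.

carbon steel: f(T) = +0.150·(T−10) [T≤10 °C] = -1.8750
  SO₂ term: 1.77·33.6^0.52·exp(0.02·61-1.8750) = 5.718
  Sd branch = 0.102·Sd^0.62·e^(0.033·RH+0.04·T) = 33.29 μm/a
  sum: 5.718 + 33.29 → r_corr = 39.01 μm/a
ISO 9223 Table 2 (carbon steel): 25 < 39 ≤ 50 μm/a ⇒ C3

C3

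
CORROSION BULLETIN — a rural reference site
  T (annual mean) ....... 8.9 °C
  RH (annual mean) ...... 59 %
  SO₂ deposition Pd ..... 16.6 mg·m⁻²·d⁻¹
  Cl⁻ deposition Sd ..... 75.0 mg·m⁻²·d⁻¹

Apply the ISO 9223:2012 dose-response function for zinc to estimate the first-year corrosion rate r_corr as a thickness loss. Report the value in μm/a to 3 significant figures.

zinc: f(T) = +0.038·(T−10) [T≤10 °C] = -0.0418
  SO₂ term: 0.0129·16.6^0.44·exp(0.046·59-0.0418) = 0.6426
  Sd branch = 0.0175·Sd^0.57·e^(0.008·RH+0.085·T) = 0.7004 μm/a
  sum: 0.6426 + 0.7004 → r_corr = 1.343 μm/a

r_corr = 1.34 μm/a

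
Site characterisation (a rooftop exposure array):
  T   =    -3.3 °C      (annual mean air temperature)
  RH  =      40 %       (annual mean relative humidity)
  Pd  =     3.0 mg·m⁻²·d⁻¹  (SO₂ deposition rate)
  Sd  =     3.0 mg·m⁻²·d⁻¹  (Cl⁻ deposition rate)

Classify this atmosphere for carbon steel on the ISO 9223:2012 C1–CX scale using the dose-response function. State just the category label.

C2

carbon steel: temperature factor f = +0.150·(-13.3) = -1.9950
  SO₂ term: 1.77·3.0^0.52·exp(0.02·40-1.9950) = 0.9486
  Sd branch = 0.102·Sd^0.62·e^(0.033·RH+0.04·T) = 0.6612 μm/a
  r_corr = 0.9486 + 0.6612 = 1.61 μm/a
Category bounds: 1.3…25 μm/a bracket r_corr ⇒ C2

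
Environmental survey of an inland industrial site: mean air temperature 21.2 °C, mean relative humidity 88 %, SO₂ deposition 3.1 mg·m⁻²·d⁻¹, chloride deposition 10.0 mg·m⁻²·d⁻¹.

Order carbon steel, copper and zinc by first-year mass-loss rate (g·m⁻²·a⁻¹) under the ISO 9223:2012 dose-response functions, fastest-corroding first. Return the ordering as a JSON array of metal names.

["carbon steel", "copper", "zinc"]

carbon steel: T>10 °C ⇒ hinge -0.054·(21.2−10) = -0.6048
  SO₂ term: 1.77·3.1^0.52·exp(0.02·88-0.6048) = 10.12
  Sd branch = 0.102·Sd^0.62·e^(0.033·RH+0.04·T) = 18.12 μm/a
  sum: 10.12 + 18.12 → r_corr = 28.24 μm/a
  mass loss = 28.24 μm/a × 7.85 g/cm³ = 221.7 g·m⁻²·a⁻¹
copper: temperature factor f = -0.080·(11.2) = -0.8960
  SO₂ term: 0.0053·3.1^0.26·exp(0.059·88-0.8960) = 0.5221
  Cl⁻ term: 0.01025·10.0^0.27·exp(0.036·88+0.049·21.2) = 1.281
  r_corr = 0.5221 + 1.281 = 1.804 μm/a
  mass loss = 1.804 μm/a × 8.96 g/cm³ = 16.16 g·m⁻²·a⁻¹
zinc: f(T) = -0.071·(T−10) [T>10 °C] = -0.7952
  SO₂ term: 0.0129·3.1^0.44·exp(0.046·88-0.7952) = 0.5489
  Sd branch = 0.0175·Sd^0.57·e^(0.008·RH+0.085·T) = 0.7969 μm/a
  sum: 0.5489 + 0.7969 → r_corr = 1.346 μm/a
  mass loss = 1.346 μm/a × 7.14 g/cm³ = 9.608 g·m⁻²·a⁻¹
Ordering by g·m⁻²·a⁻¹: carbon steel (222) > copper (16.2) > zinc (9.61)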